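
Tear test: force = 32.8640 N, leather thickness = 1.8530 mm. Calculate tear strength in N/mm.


Formula: Tear strength = force / thickness
Substituting: Tear strength = 32.8640 / 1.8530
Result: 17.7356 N/mm


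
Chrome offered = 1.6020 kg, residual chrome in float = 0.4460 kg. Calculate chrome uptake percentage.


Formula: Uptake = (offered - residual) / offered * 100
Substituting: Uptake = (1.6020 - 0.4460) / 1.6020 * 100
Result: 72.1598 %


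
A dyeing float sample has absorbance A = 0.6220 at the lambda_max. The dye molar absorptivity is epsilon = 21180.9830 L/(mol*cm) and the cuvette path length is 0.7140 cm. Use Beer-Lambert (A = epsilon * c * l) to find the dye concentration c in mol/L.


Formula: c = A / (epsilon * l)
Substituting: c = 0.6220 / (21180.9830 * 0.7140)
Result: 4.1129e-05 mol/L


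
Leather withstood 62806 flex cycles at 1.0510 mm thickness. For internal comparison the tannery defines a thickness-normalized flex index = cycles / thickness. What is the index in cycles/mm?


Formula: Index = cycles / thickness
Substituting: Index = 62806 / 1.0510
Result: 59758.3254 cycles/mm


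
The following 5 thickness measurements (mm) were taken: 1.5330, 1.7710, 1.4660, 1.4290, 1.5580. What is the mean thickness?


Formula: Average = sum / n
Substituting: Average = 7.7570 / 5
Result: 1.5514 mm


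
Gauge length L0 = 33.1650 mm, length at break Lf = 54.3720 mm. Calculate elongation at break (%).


Formula: Elongation = (Lf - L0) / L0 * 100
Substituting: Elongation = (54.3720 - 33.1650) / 33.1650 * 100
Result: 63.9439 %


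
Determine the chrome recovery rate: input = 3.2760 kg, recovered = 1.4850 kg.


Formula: Recovery = recovered / input * 100
Substituting: Recovery = 1.4850 / 3.2760 * 100
Result: 45.3297 %


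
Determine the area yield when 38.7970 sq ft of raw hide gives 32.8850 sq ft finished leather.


Formula: Yield = finished / raw * 100
Substituting: Yield = 32.8850 / 38.7970 * 100
Result: 84.7617 %


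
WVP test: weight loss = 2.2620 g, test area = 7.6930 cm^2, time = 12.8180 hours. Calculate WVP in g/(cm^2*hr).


Formula: WVP = loss / (area * time)
Substituting: WVP = 2.2620 / (7.6930 * 12.8180)
Result: 0.0229391 g/(cm^2*hr)


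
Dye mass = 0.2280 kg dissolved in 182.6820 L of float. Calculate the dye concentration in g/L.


Formula: Conc = dye_mass(kg) / volume(L) * 1000
Substituting: Conc = 0.2280 / 182.6820 * 1000
Result: 1.2481 g/L


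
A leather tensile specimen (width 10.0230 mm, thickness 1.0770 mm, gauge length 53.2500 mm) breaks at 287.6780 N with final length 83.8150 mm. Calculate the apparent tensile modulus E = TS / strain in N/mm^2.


TS = F / (w * t) = 287.6780 / (10.0230 * 1.0770) = 26.6498 N/mm^2
strain = (Lf - L0) / L0 = (83.8150 - 53.2500) / 53.2500 = 0.5740
E = TS / strain = 26.6498 / 0.5740 = 46.4289 N/mm^2


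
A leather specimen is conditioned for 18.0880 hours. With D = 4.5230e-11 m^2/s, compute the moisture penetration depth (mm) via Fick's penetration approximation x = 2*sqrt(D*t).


t = 18.0880 hr * 3600 = 65116.8000 s
D * t = 4.5230e-11 * 65116.8000 = 2.9452e-06
x = 2 * sqrt(D*t) = 2 * sqrt(2.9452e-06) = 0.00343234 m = 3.4323 mm


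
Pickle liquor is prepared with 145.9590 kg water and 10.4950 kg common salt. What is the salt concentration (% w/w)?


Formula: Conc = salt / (water + salt) * 100
Substituting: Conc = 10.4950 / (145.9590 + 10.4950) * 100
Result: 6.7080 %


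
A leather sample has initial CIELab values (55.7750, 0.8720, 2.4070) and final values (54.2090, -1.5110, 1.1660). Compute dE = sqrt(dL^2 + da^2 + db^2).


dL = -1.5660, da = -2.3830, db = -1.2410
dE = sqrt((-1.5660)^2 + (-2.3830)^2 + (-1.2410)^2) = 3.1098


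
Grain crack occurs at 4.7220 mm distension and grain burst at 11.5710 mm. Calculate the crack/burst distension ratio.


Formula: Ratio = crack / burst
Substituting: Ratio = 4.7220 / 11.5710
Result: 0.4081


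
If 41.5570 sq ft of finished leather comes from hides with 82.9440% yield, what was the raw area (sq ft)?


Formula: raw = finished * 100 / yield
Substituting: raw = 41.5570 * 100 / 82.9440
Result: 50.1025 sq ft


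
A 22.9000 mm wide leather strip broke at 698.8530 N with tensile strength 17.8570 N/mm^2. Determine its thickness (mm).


Formula: t = F / (TS * w)
Substituting: t = 698.8530 / (17.8570 * 22.9000)
Result: 1.7090 mm


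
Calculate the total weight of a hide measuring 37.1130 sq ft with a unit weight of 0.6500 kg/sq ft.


Formula: Weight = area * weight_per_sqft
Substituting: Weight = 37.1130 * 0.6500
Result: 24.1235 kg


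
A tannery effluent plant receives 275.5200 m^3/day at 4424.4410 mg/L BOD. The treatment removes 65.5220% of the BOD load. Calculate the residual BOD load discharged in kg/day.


Load_in = volume * conc / 1000 = 275.5200 * 4424.4410 / 1000 = 1219.0220 kg/day
Removed = Load_in * eff / 100 = 1219.0220 * 65.5220 / 100 = 798.7276 kg/day
Load_out = Load_in - Removed = 1219.0220 - 798.7276 = 420.2944 kg/day


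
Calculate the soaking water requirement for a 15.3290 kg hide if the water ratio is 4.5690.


Formula: Water = hide_weight * ratio
Substituting: Water = 15.3290 * 4.5690
Result: 70.0382 kg


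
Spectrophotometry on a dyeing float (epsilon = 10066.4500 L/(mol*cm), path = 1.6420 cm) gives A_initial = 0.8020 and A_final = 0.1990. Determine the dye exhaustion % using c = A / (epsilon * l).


c_initial = A_i / (epsilon * l) = 0.8020 / (10066.4500 * 1.6420) = 4.8520e-05 mol/L
c_final = A_f / (epsilon * l) = 0.1990 / (10066.4500 * 1.6420) = 1.2039e-05 mol/L
Exhaustion = (c_initial - c_final) / c_initial * 100 = (4.8520e-05 - 1.2039e-05) / 4.8520e-05 * 100 = 75.1870 %


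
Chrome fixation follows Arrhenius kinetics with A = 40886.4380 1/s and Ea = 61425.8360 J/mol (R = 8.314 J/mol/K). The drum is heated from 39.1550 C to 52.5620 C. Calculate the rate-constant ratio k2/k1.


T1 = 39.1550 + 273.15 = 312.3050 K; T2 = 52.5620 + 273.15 = 325.7120 K
k1 = A * exp(-Ea/(R*T1)) = 40886.4380 * exp(-61425.8360/(8.314*312.3050)) = 2.1748e-06 1/s
k2 = A * exp(-Ea/(R*T2)) = 40886.4380 * exp(-61425.8360/(8.314*325.7120)) = 5.7587e-06 1/s
k2/k1 = 5.7587e-06 / 2.1748e-06 = 2.6479


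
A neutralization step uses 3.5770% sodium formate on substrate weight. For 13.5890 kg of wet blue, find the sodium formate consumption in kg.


Formula: Neutralizer = substrate * pct / 100
Substituting: Neutralizer = 13.5890 * 3.5770 / 100
Result: 0.4861 kg


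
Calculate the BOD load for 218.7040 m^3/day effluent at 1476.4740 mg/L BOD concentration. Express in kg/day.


Formula: BOD_load = volume * conc / 1000
Substituting: BOD_load = 218.7040 * 1476.4740 / 1000
Result: 322.9108 kg/day


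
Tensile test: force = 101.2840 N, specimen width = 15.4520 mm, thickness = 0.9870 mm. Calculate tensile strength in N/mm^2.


Formula: TS = force / (width * thickness)
Substituting: TS = 101.2840 / (15.4520 * 0.9870)
Result: 6.6411 N/mm^2


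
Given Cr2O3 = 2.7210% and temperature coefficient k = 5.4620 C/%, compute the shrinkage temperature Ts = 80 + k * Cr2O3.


Formula: Ts = 80 + k * Cr2O3
Substituting: Ts = 80 + 5.4620 * 2.7210
Result: 94.8621 C


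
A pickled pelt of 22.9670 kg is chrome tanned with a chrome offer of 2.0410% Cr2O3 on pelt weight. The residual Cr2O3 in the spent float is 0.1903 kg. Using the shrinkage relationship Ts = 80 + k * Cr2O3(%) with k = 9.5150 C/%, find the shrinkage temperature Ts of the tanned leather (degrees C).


Offered = pelt * offer_pct / 100 = 22.9670 * 2.0410 / 100 = 0.4688 kg
Uptake = offered - residual = 0.4688 - 0.1903 = 0.2785 kg
Cr2O3% on pelt = uptake / pelt * 100 = 0.2785 / 22.9670 * 100 = 1.2124 %
Ts = 80 + k * Cr2O3% = 80 + 9.5150 * 1.2124 = 91.5362 C


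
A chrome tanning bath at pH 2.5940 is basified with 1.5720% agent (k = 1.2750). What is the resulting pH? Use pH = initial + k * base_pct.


Formula: pH_final = pH_initial + k * base_pct
Substituting: pH_final = 2.5940 + 1.2750 * 1.5720
Result: 4.5983


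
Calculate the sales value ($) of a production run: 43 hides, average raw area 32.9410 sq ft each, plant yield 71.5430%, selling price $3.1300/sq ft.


Raw_total = N * avg_area = 43 * 32.9410 = 1416.4630 sq ft
Finished = Raw_total * yield / 100 = 1416.4630 * 71.5430 / 100 = 1013.3801 sq ft
Value = Finished * price = 1013.3801 * 3.1300 = 3171.8798 $


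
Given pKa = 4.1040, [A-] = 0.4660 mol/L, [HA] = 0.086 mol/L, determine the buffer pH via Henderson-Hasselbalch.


ratio = [A-] / [HA] = 0.4660 / 0.086 = 5.4186
log10(ratio) = 0.7339
pH = pKa + log10(ratio) = 4.1040 + 0.7339 = 4.8379


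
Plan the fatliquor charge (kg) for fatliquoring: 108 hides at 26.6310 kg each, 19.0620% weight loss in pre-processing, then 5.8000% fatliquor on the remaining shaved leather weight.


Total_raw = N * avg_wt = 108 * 26.6310 = 2876.1480 kg
Substrate = Total_raw * (1 - loss/100) = 2876.1480 * (1 - 19.0620/100) = 2327.8967 kg
Fat = Substrate * pct / 100 = 2327.8967 * 5.8000 / 100 = 135.0180 kg


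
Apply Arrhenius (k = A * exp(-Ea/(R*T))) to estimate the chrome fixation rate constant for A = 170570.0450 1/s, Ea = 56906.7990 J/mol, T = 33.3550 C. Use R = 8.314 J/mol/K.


T_K = T_C + 273.15 = 33.3550 + 273.15 = 306.5050 K
exponent = -Ea / (R * T_K) = -56906.7990 / (8.314 * 306.5050) = -22.3314
k = A * exp(exponent) = 170570.0450 * exp(-22.3314) = 3.4157e-05 1/s


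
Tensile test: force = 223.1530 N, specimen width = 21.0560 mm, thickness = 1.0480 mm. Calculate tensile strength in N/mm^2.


Formula: TS = force / (width * thickness)
Substituting: TS = 223.1530 / (21.0560 * 1.0480)
Result: 10.1127 N/mm^2


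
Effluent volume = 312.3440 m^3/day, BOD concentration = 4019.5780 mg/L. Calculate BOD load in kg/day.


Formula: BOD_load = volume * conc / 1000
Substituting: BOD_load = 312.3440 * 4019.5780 / 1000
Result: 1255.4911 kg/day


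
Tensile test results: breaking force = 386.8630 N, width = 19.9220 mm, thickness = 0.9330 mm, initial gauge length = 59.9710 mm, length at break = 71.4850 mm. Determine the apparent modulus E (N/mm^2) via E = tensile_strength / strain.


TS = F / (w * t) = 386.8630 / (19.9220 * 0.9330) = 20.8134 N/mm^2
strain = (Lf - L0) / L0 = (71.4850 - 59.9710) / 59.9710 = 0.1920
E = TS / strain = 20.8134 / 0.1920 = 108.4071 N/mm^2


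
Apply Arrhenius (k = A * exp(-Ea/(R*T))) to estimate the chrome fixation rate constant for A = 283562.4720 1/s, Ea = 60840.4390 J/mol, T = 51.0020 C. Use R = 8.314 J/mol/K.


T_K = T_C + 273.15 = 51.0020 + 273.15 = 324.1520 K
exponent = -Ea / (R * T_K) = -60840.4390 / (8.314 * 324.1520) = -22.5753
k = A * exp(exponent) = 283562.4720 * exp(-22.5753) = 4.4496e-05 1/s


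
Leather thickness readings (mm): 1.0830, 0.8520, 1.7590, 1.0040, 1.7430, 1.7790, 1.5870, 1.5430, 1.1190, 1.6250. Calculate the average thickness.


Formula: Average = sum / n
Substituting: Average = 14.0940 / 10
Result: 1.4094 mm


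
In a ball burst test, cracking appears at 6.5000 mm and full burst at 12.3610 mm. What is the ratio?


Formula: Ratio = crack / burst
Substituting: Ratio = 6.5000 / 12.3610
Result: 0.5258


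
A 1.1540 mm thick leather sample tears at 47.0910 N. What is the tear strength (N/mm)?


Formula: Tear strength = force / thickness
Substituting: Tear strength = 47.0910 / 1.1540
Result: 40.8068 N/mm


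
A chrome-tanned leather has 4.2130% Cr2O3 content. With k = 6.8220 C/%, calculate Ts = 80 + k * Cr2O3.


Formula: Ts = 80 + k * Cr2O3
Substituting: Ts = 80 + 6.8220 * 4.2130
Result: 108.7411 C


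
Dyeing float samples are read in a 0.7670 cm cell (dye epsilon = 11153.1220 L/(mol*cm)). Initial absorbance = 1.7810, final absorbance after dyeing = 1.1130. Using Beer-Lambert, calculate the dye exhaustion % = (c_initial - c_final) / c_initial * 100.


c_initial = A_i / (epsilon * l) = 1.7810 / (11153.1220 * 0.7670) = 2.0820e-04 mol/L
c_final = A_f / (epsilon * l) = 1.1130 / (11153.1220 * 0.7670) = 1.3011e-04 mol/L
Exhaustion = (c_initial - c_final) / c_initial * 100 = (2.0820e-04 - 1.3011e-04) / 2.0820e-04 * 100 = 37.5070 %


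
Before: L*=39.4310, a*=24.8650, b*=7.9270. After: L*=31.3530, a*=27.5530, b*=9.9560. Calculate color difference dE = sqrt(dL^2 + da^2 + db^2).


dL = -8.0780, da = 2.6880, db = 2.0290
dE = sqrt((-8.0780)^2 + 2.6880^2 + 2.0290^2) = 8.7519


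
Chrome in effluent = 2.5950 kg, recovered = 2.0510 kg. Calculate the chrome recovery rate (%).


Formula: Recovery = recovered / input * 100
Substituting: Recovery = 2.0510 / 2.5950 * 100
Result: 79.0366 %


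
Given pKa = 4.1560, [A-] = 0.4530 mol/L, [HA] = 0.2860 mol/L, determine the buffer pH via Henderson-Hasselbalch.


ratio = [A-] / [HA] = 0.4530 / 0.2860 = 1.5839
log10(ratio) = 0.1997
pH = pKa + log10(ratio) = 4.1560 + 0.1997 = 4.3557


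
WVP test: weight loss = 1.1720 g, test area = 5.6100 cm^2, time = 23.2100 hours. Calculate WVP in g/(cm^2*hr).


Formula: WVP = loss / (area * time)
Substituting: WVP = 1.1720 / (5.6100 * 23.2100)
Result: 0.00900098 g/(cm^2*hr)


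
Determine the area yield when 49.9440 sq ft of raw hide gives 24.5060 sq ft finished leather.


Formula: Yield = finished / raw * 100
Substituting: Yield = 24.5060 / 49.9440 * 100
Result: 49.0670 %


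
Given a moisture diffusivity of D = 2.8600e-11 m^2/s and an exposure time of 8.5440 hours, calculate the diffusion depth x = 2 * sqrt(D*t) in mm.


t = 8.5440 hr * 3600 = 30758.4000 s
D * t = 2.8600e-11 * 30758.4000 = 8.7969e-07
x = 2 * sqrt(D*t) = 2 * sqrt(8.7969e-07) = 0.00187584 m = 1.8758 mm


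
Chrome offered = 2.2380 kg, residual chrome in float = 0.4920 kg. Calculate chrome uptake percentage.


Formula: Uptake = (offered - residual) / offered * 100
Substituting: Uptake = (2.2380 - 0.4920) / 2.2380 * 100
Result: 78.0161 %


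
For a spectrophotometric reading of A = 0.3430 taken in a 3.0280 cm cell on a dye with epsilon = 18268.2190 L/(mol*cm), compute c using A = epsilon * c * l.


Formula: c = A / (epsilon * l)
Substituting: c = 0.3430 / (18268.2190 * 3.0280)
Result: 6.2007e-06 mol/L


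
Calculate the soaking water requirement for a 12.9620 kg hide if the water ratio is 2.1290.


Formula: Water = hide_weight * ratio
Substituting: Water = 12.9620 * 2.1290
Result: 27.5961 kg


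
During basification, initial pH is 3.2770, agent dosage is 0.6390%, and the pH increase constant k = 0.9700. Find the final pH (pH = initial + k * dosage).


Formula: pH_final = pH_initial + k * base_pct
Substituting: pH_final = 3.2770 + 0.9700 * 0.6390
Result: 3.8968


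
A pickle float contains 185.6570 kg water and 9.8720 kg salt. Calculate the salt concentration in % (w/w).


Formula: Conc = salt / (water + salt) * 100
Substituting: Conc = 9.8720 / (185.6570 + 9.8720) * 100
Result: 5.0489 %


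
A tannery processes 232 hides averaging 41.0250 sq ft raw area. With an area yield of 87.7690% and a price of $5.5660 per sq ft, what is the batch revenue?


Raw_total = N * avg_area = 232 * 41.0250 = 9517.8000 sq ft
Finished = Raw_total * yield / 100 = 9517.8000 * 87.7690 / 100 = 8353.6779 sq ft
Value = Finished * price = 8353.6779 * 5.5660 = 46496.5711 $


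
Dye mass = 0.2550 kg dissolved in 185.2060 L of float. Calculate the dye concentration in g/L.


Formula: Conc = dye_mass(kg) / volume(L) * 1000
Substituting: Conc = 0.2550 / 185.2060 * 1000
Result: 1.3768 g/L


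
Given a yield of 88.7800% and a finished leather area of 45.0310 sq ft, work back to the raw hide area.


Formula: raw = finished * 100 / yield
Substituting: raw = 45.0310 * 100 / 88.7800
Result: 50.7220 sq ft


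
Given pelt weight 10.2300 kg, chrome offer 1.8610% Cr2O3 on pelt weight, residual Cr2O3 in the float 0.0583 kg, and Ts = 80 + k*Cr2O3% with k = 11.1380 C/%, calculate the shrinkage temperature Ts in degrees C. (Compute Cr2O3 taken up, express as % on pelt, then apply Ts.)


Offered = pelt * offer_pct / 100 = 10.2300 * 1.8610 / 100 = 0.1904 kg
Uptake = offered - residual = 0.1904 - 0.0583 = 0.1321 kg
Cr2O3% on pelt = uptake / pelt * 100 = 0.1321 / 10.2300 * 100 = 1.2911 %
Ts = 80 + k * Cr2O3% = 80 + 11.1380 * 1.2911 = 94.3804 C


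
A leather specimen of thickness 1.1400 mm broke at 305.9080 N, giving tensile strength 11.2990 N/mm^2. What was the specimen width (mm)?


Formula: w = F / (TS * t)
Substituting: w = 305.9080 / (11.2990 * 1.1400)
Result: 23.7490 mm


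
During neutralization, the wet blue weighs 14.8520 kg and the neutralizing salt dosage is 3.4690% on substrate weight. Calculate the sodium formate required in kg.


Formula: Neutralizer = substrate * pct / 100
Substituting: Neutralizer = 14.8520 * 3.4690 / 100
Result: 0.5152 kg


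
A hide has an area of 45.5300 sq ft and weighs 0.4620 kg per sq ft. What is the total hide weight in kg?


Formula: Weight = area * weight_per_sqft
Substituting: Weight = 45.5300 * 0.4620
Result: 21.0349 kg


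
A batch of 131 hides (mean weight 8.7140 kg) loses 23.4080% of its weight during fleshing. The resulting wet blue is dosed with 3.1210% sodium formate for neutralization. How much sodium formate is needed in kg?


Total_raw = N * avg_wt = 131 * 8.7140 = 1141.5340 kg
Substrate = Total_raw * (1 - loss/100) = 1141.5340 * (1 - 23.4080/100) = 874.3237 kg
Neutralizer = Substrate * pct / 100 = 874.3237 * 3.1210 / 100 = 27.2876 kg


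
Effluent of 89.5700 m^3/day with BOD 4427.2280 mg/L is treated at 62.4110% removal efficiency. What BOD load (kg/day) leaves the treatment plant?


Load_in = volume * conc / 1000 = 89.5700 * 4427.2280 / 1000 = 396.5468 kg/day
Removed = Load_in * eff / 100 = 396.5468 * 62.4110 / 100 = 247.4888 kg/day
Load_out = Load_in - Removed = 396.5468 - 247.4888 = 149.0580 kg/day


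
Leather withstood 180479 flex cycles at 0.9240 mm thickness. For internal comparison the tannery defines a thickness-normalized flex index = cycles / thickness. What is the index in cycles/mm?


Formula: Index = cycles / thickness
Substituting: Index = 180479 / 0.9240
Result: 195323.5931 cycles/mm


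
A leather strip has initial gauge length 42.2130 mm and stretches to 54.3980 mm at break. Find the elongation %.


Formula: Elongation = (Lf - L0) / L0 * 100
Substituting: Elongation = (54.3980 - 42.2130) / 42.2130 * 100
Result: 28.8655 %


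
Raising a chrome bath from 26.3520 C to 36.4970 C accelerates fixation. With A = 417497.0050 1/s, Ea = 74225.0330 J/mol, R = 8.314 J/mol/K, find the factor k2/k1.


T1 = 26.3520 + 273.15 = 299.5020 K; T2 = 36.4970 + 273.15 = 309.6470 K
k1 = A * exp(-Ea/(R*T1)) = 417497.0050 * exp(-74225.0330/(8.314*299.5020)) = 4.7312e-08 1/s
k2 = A * exp(-Ea/(R*T2)) = 417497.0050 * exp(-74225.0330/(8.314*309.6470)) = 1.2564e-07 1/s
k2/k1 = 1.2564e-07 / 4.7312e-08 = 2.6555


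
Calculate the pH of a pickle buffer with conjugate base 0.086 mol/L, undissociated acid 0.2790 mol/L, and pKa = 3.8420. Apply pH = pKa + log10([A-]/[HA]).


ratio = [A-] / [HA] = 0.086 / 0.2790 = 0.3082
log10(ratio) = -0.5111
pH = pKa + log10(ratio) = 3.8420 - 0.5111 = 3.3309


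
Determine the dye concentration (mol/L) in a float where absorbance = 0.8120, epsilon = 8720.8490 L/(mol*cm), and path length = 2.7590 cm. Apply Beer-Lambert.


Formula: c = A / (epsilon * l)
Substituting: c = 0.8120 / (8720.8490 * 2.7590)
Result: 3.3748e-05 mol/L


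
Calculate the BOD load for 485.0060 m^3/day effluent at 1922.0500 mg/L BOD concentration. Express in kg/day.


Formula: BOD_load = volume * conc / 1000
Substituting: BOD_load = 485.0060 * 1922.0500 / 1000
Result: 932.2058 kg/day


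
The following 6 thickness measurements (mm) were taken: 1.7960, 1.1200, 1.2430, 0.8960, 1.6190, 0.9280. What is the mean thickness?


Formula: Average = sum / n
Substituting: Average = 7.6020 / 6
Result: 1.2670 mm


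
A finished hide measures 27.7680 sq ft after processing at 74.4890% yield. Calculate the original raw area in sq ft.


Formula: raw = finished * 100 / yield
Substituting: raw = 27.7680 * 100 / 74.4890
Result: 37.2780 sq ft


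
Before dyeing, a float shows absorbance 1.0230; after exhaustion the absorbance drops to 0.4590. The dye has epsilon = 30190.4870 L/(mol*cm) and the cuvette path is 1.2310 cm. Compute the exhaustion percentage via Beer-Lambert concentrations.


c_initial = A_i / (epsilon * l) = 1.0230 / (30190.4870 * 1.2310) = 2.7526e-05 mol/L
c_final = A_f / (epsilon * l) = 0.4590 / (30190.4870 * 1.2310) = 1.2350e-05 mol/L
Exhaustion = (c_initial - c_final) / c_initial * 100 = (2.7526e-05 - 1.2350e-05) / 2.7526e-05 * 100 = 55.1320 %


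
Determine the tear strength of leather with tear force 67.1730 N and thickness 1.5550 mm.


Formula: Tear strength = force / thickness
Substituting: Tear strength = 67.1730 / 1.5550
Result: 43.1981 N/mm


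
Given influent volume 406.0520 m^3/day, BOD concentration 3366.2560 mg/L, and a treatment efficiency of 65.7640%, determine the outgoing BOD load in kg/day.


Load_in = volume * conc / 1000 = 406.0520 * 3366.2560 / 1000 = 1366.8750 kg/day
Removed = Load_in * eff / 100 = 1366.8750 * 65.7640 / 100 = 898.9117 kg/day
Load_out = Load_in - Removed = 1366.8750 - 898.9117 = 467.9633 kg/day


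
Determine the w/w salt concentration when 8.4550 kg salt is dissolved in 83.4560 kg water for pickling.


Formula: Conc = salt / (water + salt) * 100
Substituting: Conc = 8.4550 / (83.4560 + 8.4550) * 100
Result: 9.1991 %


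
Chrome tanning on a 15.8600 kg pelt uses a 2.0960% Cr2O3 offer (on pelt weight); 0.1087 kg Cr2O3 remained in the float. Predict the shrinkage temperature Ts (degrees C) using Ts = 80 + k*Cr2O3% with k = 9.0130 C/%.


Offered = pelt * offer_pct / 100 = 15.8600 * 2.0960 / 100 = 0.3324 kg
Uptake = offered - residual = 0.3324 - 0.1087 = 0.2237 kg
Cr2O3% on pelt = uptake / pelt * 100 = 0.2237 / 15.8600 * 100 = 1.4106 %
Ts = 80 + k * Cr2O3% = 80 + 9.0130 * 1.4106 = 92.7140 C


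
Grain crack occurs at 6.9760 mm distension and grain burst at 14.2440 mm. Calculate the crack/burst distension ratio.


Formula: Ratio = crack / burst
Substituting: Ratio = 6.9760 / 14.2440
Result: 0.4898


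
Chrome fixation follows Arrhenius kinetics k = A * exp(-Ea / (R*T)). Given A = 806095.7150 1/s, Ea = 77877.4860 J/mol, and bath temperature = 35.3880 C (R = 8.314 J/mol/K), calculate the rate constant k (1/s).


T_K = T_C + 273.15 = 35.3880 + 273.15 = 308.5380 K
exponent = -Ea / (R * T_K) = -77877.4860 / (8.314 * 308.5380) = -30.3594
k = A * exp(exponent) = 806095.7150 * exp(-30.3594) = 5.2658e-08 1/s


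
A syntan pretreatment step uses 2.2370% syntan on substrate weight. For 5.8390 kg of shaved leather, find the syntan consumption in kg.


Formula: Syntan = substrate * pct / 100
Substituting: Syntan = 5.8390 * 2.2370 / 100
Result: 0.1306 kg


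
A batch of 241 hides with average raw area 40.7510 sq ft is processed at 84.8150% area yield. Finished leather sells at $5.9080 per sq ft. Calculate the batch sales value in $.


Raw_total = N * avg_area = 241 * 40.7510 = 9820.9910 sq ft
Finished = Raw_total * yield / 100 = 9820.9910 * 84.8150 / 100 = 8329.6735 sq ft
Value = Finished * price = 8329.6735 * 5.9080 = 49211.7111 $


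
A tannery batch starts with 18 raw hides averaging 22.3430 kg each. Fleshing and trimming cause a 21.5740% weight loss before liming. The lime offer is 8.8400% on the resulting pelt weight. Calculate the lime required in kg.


Total_raw = N * avg_wt = 18 * 22.3430 = 402.1740 kg
Substrate = Total_raw * (1 - loss/100) = 402.1740 * (1 - 21.5740/100) = 315.4090 kg
Lime = Substrate * pct / 100 = 315.4090 * 8.8400 / 100 = 27.8822 kg


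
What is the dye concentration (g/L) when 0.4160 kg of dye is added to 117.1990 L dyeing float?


Formula: Conc = dye_mass(kg) / volume(L) * 1000
Substituting: Conc = 0.4160 / 117.1990 * 1000
Result: 3.5495 g/L


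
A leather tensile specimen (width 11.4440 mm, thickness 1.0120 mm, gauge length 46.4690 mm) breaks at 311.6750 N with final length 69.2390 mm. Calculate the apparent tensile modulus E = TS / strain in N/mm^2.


TS = F / (w * t) = 311.6750 / (11.4440 * 1.0120) = 26.9119 N/mm^2
strain = (Lf - L0) / L0 = (69.2390 - 46.4690) / 46.4690 = 0.4900
E = TS / strain = 26.9119 / 0.4900 = 54.9217 N/mm^2


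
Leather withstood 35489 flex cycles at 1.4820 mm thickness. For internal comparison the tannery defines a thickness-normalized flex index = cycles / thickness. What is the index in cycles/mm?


Formula: Index = cycles / thickness
Substituting: Index = 35489 / 1.4820
Result: 23946.6937 cycles/mm


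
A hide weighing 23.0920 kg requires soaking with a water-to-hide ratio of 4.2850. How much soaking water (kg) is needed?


Formula: Water = hide_weight * ratio
Substituting: Water = 23.0920 * 4.2850
Result: 98.9492 kg


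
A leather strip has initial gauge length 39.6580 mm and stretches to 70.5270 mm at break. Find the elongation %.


Formula: Elongation = (Lf - L0) / L0 * 100
Substituting: Elongation = (70.5270 - 39.6580) / 39.6580 * 100
Result: 77.8380 %


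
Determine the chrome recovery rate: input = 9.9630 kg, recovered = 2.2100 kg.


Formula: Recovery = recovered / input * 100
Substituting: Recovery = 2.2100 / 9.9630 * 100
Result: 22.1821 %


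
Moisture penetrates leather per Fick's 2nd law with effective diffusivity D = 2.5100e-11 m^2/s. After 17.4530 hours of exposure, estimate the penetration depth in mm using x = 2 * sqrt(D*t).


t = 17.4530 hr * 3600 = 62830.8000 s
D * t = 2.5100e-11 * 62830.8000 = 1.5771e-06
x = 2 * sqrt(D*t) = 2 * sqrt(1.5771e-06) = 0.00251162 m = 2.5116 mm


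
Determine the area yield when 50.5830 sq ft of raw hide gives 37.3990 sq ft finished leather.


Formula: Yield = finished / raw * 100
Substituting: Yield = 37.3990 / 50.5830 * 100
Result: 73.9359 %


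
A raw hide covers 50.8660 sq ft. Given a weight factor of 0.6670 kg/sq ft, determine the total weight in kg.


Formula: Weight = area * weight_per_sqft
Substituting: Weight = 50.8660 * 0.6670
Result: 33.9276 kg


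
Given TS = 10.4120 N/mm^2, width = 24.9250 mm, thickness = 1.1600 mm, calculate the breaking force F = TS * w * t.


Formula: F = TS * w * t
Substituting: F = 10.4120 * 24.9250 * 1.1600
Result: 301.0422 N


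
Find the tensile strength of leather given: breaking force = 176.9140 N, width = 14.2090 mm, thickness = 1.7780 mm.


Formula: TS = force / (width * thickness)
Substituting: TS = 176.9140 / (14.2090 * 1.7780)
Result: 7.0027 N/mm^2


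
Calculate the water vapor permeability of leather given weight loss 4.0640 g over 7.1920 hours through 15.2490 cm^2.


Formula: WVP = loss / (area * time)
Substituting: WVP = 4.0640 / (15.2490 * 7.1920)
Result: 0.0370564 g/(cm^2*hr)


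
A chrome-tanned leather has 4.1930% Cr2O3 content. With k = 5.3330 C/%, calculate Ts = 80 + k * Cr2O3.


Formula: Ts = 80 + k * Cr2O3
Substituting: Ts = 80 + 5.3330 * 4.1930
Result: 102.3613 C


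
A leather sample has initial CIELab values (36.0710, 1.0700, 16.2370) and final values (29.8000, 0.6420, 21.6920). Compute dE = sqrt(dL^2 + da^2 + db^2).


dL = -6.2710, da = -0.4280, db = 5.4550
dE = sqrt((-6.2710)^2 + (-0.4280)^2 + 5.4550^2) = 8.3226


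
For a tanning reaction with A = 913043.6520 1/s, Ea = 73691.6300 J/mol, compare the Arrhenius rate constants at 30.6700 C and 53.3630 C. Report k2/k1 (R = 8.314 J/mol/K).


T1 = 30.6700 + 273.15 = 303.8200 K; T2 = 53.3630 + 273.15 = 326.5130 K
k1 = A * exp(-Ea/(R*T1)) = 913043.6520 * exp(-73691.6300/(8.314*303.8200)) = 1.9521e-07 1/s
k2 = A * exp(-Ea/(R*T2)) = 913043.6520 * exp(-73691.6300/(8.314*326.5130)) = 1.4828e-06 1/s
k2/k1 = 1.4828e-06 / 1.9521e-07 = 7.5959


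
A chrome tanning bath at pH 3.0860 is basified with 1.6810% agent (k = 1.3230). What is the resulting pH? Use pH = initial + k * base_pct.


Formula: pH_final = pH_initial + k * base_pct
Substituting: pH_final = 3.0860 + 1.3230 * 1.6810
Result: 5.3100


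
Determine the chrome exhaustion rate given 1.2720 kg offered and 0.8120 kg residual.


Formula: Uptake = (offered - residual) / offered * 100
Substituting: Uptake = (1.2720 - 0.8120) / 1.2720 * 100
Result: 36.1635 %


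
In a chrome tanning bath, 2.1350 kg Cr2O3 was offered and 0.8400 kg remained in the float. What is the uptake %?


Formula: Uptake = (offered - residual) / offered * 100
Substituting: Uptake = (2.1350 - 0.8400) / 2.1350 * 100
Result: 60.6557 %


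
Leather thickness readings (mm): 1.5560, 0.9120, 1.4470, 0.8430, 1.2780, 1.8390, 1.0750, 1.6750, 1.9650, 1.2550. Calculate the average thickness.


Formula: Average = sum / n
Substituting: Average = 13.8450 / 10
Result: 1.3845 mm


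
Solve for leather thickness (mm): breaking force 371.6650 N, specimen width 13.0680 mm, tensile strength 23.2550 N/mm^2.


Formula: t = F / (TS * w)
Substituting: t = 371.6650 / (23.2550 * 13.0680)
Result: 1.2230 mm


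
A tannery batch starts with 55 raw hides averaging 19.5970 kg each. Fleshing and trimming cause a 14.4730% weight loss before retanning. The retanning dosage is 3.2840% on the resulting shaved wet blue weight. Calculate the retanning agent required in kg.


Total_raw = N * avg_wt = 55 * 19.5970 = 1077.8350 kg
Substrate = Total_raw * (1 - loss/100) = 1077.8350 * (1 - 14.4730/100) = 921.8399 kg
Retan = Substrate * pct / 100 = 921.8399 * 3.2840 / 100 = 30.2732 kg


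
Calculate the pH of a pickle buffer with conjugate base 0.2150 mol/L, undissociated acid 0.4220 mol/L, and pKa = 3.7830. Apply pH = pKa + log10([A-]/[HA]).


ratio = [A-] / [HA] = 0.2150 / 0.4220 = 0.5095
log10(ratio) = -0.2929
pH = pKa + log10(ratio) = 3.7830 - 0.2929 = 3.4901


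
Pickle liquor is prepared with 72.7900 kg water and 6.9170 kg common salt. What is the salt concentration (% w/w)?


Formula: Conc = salt / (water + salt) * 100
Substituting: Conc = 6.9170 / (72.7900 + 6.9170) * 100
Result: 8.6780 %


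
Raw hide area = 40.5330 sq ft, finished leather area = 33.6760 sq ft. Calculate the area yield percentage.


Formula: Yield = finished / raw * 100
Substituting: Yield = 33.6760 / 40.5330 * 100
Result: 83.0829 %


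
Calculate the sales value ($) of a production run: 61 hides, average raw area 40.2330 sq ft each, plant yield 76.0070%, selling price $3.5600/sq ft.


Raw_total = N * avg_area = 61 * 40.2330 = 2454.2130 sq ft
Finished = Raw_total * yield / 100 = 2454.2130 * 76.0070 / 100 = 1865.3737 sq ft
Value = Finished * price = 1865.3737 * 3.5600 = 6640.7303 $


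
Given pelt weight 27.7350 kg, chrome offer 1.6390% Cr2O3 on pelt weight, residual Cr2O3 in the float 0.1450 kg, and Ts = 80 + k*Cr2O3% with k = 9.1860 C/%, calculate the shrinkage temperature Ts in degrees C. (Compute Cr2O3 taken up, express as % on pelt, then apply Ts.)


Offered = pelt * offer_pct / 100 = 27.7350 * 1.6390 / 100 = 0.4546 kg
Uptake = offered - residual = 0.4546 - 0.1450 = 0.3096 kg
Cr2O3% on pelt = uptake / pelt * 100 = 0.3096 / 27.7350 * 100 = 1.1162 %
Ts = 80 + k * Cr2O3% = 80 + 9.1860 * 1.1162 = 90.2534 C


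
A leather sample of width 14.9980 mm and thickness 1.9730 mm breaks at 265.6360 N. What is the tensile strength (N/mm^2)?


Formula: TS = force / (width * thickness)
Substituting: TS = 265.6360 / (14.9980 * 1.9730)
Result: 8.9769 N/mm^2


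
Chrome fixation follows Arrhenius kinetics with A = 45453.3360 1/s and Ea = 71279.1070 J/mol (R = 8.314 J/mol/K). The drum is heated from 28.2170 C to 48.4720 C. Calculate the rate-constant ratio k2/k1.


T1 = 28.2170 + 273.15 = 301.3670 K; T2 = 48.4720 + 273.15 = 321.6220 K
k1 = A * exp(-Ea/(R*T1)) = 45453.3360 * exp(-71279.1070/(8.314*301.3670)) = 2.0073e-08 1/s
k2 = A * exp(-Ea/(R*T2)) = 45453.3360 * exp(-71279.1070/(8.314*321.6220)) = 1.2042e-07 1/s
k2/k1 = 1.2042e-07 / 2.0073e-08 = 5.9991


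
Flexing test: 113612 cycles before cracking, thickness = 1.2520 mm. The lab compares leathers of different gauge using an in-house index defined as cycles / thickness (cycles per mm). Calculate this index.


Formula: Index = cycles / thickness
Substituting: Index = 113612 / 1.2520
Result: 90744.4089 cycles/mm


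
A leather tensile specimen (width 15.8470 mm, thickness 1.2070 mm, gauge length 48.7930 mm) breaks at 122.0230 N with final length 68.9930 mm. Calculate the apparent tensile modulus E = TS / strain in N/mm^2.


TS = F / (w * t) = 122.0230 / (15.8470 * 1.2070) = 6.3795 N/mm^2
strain = (Lf - L0) / L0 = (68.9930 - 48.7930) / 48.7930 = 0.4140
E = TS / strain = 6.3795 / 0.4140 = 15.4097 N/mm^2


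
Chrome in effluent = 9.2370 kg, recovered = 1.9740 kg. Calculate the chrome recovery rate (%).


Formula: Recovery = recovered / input * 100
Substituting: Recovery = 1.9740 / 9.2370 * 100
Result: 21.3706 %


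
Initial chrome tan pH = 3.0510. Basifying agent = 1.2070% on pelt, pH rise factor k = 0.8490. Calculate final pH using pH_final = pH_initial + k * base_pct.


Formula: pH_final = pH_initial + k * base_pct
Substituting: pH_final = 3.0510 + 0.8490 * 1.2070
Result: 4.0757


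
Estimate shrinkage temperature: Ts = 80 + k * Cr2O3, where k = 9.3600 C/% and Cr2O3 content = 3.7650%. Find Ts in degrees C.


Formula: Ts = 80 + k * Cr2O3
Substituting: Ts = 80 + 9.3600 * 3.7650
Result: 115.2404 C


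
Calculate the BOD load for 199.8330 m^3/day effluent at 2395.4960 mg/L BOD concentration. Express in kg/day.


Formula: BOD_load = volume * conc / 1000
Substituting: BOD_load = 199.8330 * 2395.4960 / 1000
Result: 478.6992 kg/day


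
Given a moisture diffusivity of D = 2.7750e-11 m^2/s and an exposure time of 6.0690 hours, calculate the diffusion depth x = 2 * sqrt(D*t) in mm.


t = 6.0690 hr * 3600 = 21848.4000 s
D * t = 2.7750e-11 * 21848.4000 = 6.0629e-07
x = 2 * sqrt(D*t) = 2 * sqrt(6.0629e-07) = 0.0015573 m = 1.5573 mm


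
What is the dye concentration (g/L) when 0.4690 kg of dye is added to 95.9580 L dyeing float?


Formula: Conc = dye_mass(kg) / volume(L) * 1000
Substituting: Conc = 0.4690 / 95.9580 * 1000
Result: 4.8876 g/L


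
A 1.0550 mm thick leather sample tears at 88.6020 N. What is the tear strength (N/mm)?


Formula: Tear strength = force / thickness
Substituting: Tear strength = 88.6020 / 1.0550
Result: 83.9829 N/mm


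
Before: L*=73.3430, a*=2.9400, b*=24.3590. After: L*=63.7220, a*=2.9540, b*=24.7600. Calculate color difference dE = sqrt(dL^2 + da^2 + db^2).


dL = -9.6210, da = 0.014, db = 0.4010
dE = sqrt((-9.6210)^2 + 0.014^2 + 0.4010^2) = 9.6294


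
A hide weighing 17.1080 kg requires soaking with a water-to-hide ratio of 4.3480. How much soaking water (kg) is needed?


Formula: Water = hide_weight * ratio
Substituting: Water = 17.1080 * 4.3480
Result: 74.3856 kg


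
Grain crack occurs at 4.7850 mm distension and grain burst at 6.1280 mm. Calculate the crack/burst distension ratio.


Formula: Ratio = crack / burst
Substituting: Ratio = 4.7850 / 6.1280
Result: 0.7808


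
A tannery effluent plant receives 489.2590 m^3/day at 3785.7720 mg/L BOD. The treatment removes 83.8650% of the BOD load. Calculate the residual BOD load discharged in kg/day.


Load_in = volume * conc / 1000 = 489.2590 * 3785.7720 / 1000 = 1852.2230 kg/day
Removed = Load_in * eff / 100 = 1852.2230 * 83.8650 / 100 = 1553.3668 kg/day
Load_out = Load_in - Removed = 1852.2230 - 1553.3668 = 298.8562 kg/day


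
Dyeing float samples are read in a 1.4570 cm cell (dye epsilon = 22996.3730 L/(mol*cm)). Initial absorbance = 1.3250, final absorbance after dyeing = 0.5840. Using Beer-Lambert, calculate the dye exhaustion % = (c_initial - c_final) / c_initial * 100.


c_initial = A_i / (epsilon * l) = 1.3250 / (22996.3730 * 1.4570) = 3.9545e-05 mol/L
c_final = A_f / (epsilon * l) = 0.5840 / (22996.3730 * 1.4570) = 1.7430e-05 mol/L
Exhaustion = (c_initial - c_final) / c_initial * 100 = (3.9545e-05 - 1.7430e-05) / 3.9545e-05 * 100 = 55.9245 %


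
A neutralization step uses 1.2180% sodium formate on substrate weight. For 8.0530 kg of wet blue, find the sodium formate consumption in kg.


Formula: Neutralizer = substrate * pct / 100
Substituting: Neutralizer = 8.0530 * 1.2180 / 100
Result: 0.0980855 kg


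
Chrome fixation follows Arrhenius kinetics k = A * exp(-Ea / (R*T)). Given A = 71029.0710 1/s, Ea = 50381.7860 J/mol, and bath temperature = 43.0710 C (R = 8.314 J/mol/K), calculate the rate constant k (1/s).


T_K = T_C + 273.15 = 43.0710 + 273.15 = 316.2210 K
exponent = -Ea / (R * T_K) = -50381.7860 / (8.314 * 316.2210) = -19.1634
k = A * exp(exponent) = 71029.0710 * exp(-19.1634) = 3.3797e-04 1/s


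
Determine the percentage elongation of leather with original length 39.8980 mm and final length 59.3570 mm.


Formula: Elongation = (Lf - L0) / L0 * 100
Substituting: Elongation = (59.3570 - 39.8980) / 39.8980 * 100
Result: 48.7719 %


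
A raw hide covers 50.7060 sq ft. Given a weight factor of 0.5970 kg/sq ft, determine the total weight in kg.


Formula: Weight = area * weight_per_sqft
Substituting: Weight = 50.7060 * 0.5970
Result: 30.2715 kg


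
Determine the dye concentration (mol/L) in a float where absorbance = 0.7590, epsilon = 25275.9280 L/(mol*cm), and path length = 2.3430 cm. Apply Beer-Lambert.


Formula: c = A / (epsilon * l)
Substituting: c = 0.7590 / (25275.9280 * 2.3430)
Result: 1.2816e-05 mol/L


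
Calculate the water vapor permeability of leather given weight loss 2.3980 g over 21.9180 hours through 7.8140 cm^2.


Formula: WVP = loss / (area * time)
Substituting: WVP = 2.3980 / (7.8140 * 21.9180)
Result: 0.0140015 g/(cm^2*hr)


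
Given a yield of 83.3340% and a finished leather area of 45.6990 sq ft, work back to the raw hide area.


Formula: raw = finished * 100 / yield
Substituting: raw = 45.6990 * 100 / 83.3340
Result: 54.8384 sq ft


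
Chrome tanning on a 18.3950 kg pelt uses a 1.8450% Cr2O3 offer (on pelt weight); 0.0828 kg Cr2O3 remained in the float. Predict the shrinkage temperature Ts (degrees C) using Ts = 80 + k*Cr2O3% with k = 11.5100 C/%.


Offered = pelt * offer_pct / 100 = 18.3950 * 1.8450 / 100 = 0.3394 kg
Uptake = offered - residual = 0.3394 - 0.0828 = 0.2566 kg
Cr2O3% on pelt = uptake / pelt * 100 = 0.2566 / 18.3950 * 100 = 1.3949 %
Ts = 80 + k * Cr2O3% = 80 + 11.5100 * 1.3949 = 96.0550 C


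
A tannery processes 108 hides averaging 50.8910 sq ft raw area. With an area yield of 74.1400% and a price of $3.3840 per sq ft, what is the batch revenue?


Raw_total = N * avg_area = 108 * 50.8910 = 5496.2280 sq ft
Finished = Raw_total * yield / 100 = 5496.2280 * 74.1400 / 100 = 4074.9034 sq ft
Value = Finished * price = 4074.9034 * 3.3840 = 13789.4732 $


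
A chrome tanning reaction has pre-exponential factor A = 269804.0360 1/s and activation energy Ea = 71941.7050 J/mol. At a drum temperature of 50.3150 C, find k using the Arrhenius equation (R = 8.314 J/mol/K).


T_K = T_C + 273.15 = 50.3150 + 273.15 = 323.4650 K
exponent = -Ea / (R * T_K) = -71941.7050 / (8.314 * 323.4650) = -26.7512
k = A * exp(exponent) = 269804.0360 * exp(-26.7512) = 6.5035e-07 1/s


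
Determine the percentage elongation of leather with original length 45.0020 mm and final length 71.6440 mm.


Formula: Elongation = (Lf - L0) / L0 * 100
Substituting: Elongation = (71.6440 - 45.0020) / 45.0020 * 100
Result: 59.2018 %


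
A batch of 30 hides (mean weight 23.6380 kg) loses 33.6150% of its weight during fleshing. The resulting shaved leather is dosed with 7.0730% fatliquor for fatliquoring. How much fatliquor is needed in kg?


Total_raw = N * avg_wt = 30 * 23.6380 = 709.1400 kg
Substrate = Total_raw * (1 - loss/100) = 709.1400 * (1 - 33.6150/100) = 470.7626 kg
Fat = Substrate * pct / 100 = 470.7626 * 7.0730 / 100 = 33.2970 kg


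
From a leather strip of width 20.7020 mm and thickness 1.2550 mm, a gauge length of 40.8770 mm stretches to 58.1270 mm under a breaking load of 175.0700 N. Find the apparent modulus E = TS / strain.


TS = F / (w * t) = 175.0700 / (20.7020 * 1.2550) = 6.7384 N/mm^2
strain = (Lf - L0) / L0 = (58.1270 - 40.8770) / 40.8770 = 0.4220
E = TS / strain = 6.7384 / 0.4220 = 15.9678 N/mm^2
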